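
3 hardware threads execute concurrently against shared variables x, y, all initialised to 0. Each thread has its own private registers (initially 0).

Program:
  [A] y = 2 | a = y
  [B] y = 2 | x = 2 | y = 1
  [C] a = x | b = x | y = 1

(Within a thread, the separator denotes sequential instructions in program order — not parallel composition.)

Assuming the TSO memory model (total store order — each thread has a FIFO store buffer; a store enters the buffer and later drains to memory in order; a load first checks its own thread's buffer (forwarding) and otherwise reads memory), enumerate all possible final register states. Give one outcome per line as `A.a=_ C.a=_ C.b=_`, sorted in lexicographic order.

outcome vector order: (A.a,C.a,C.b)
|TSO outcomes| = 6

A.a=1 C.a=0 C.b=0
A.a=1 C.a=0 C.b=2
A.a=1 C.a=2 C.b=2
A.a=2 C.a=0 C.b=0
A.a=2 C.a=0 C.b=2
A.a=2 C.a=2 C.b=2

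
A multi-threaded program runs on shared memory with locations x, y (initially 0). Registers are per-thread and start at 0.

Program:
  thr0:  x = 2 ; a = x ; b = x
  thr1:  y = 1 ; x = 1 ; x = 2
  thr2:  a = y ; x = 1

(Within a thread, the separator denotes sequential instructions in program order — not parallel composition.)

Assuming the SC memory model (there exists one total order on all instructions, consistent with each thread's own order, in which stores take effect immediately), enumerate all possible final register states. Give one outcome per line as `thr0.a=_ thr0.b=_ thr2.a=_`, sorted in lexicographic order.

outcome vector order: (thr0.a,thr0.b,thr2.a)
|SC outcomes| = 8

thr0.a=1 thr0.b=1 thr2.a=0
thr0.a=1 thr0.b=1 thr2.a=1
thr0.a=1 thr0.b=2 thr2.a=0
thr0.a=1 thr0.b=2 thr2.a=1
thr0.a=2 thr0.b=1 thr2.a=0
thr0.a=2 thr0.b=1 thr2.a=1
thr0.a=2 thr0.b=2 thr2.a=0
thr0.a=2 thr0.b=2 thr2.a=1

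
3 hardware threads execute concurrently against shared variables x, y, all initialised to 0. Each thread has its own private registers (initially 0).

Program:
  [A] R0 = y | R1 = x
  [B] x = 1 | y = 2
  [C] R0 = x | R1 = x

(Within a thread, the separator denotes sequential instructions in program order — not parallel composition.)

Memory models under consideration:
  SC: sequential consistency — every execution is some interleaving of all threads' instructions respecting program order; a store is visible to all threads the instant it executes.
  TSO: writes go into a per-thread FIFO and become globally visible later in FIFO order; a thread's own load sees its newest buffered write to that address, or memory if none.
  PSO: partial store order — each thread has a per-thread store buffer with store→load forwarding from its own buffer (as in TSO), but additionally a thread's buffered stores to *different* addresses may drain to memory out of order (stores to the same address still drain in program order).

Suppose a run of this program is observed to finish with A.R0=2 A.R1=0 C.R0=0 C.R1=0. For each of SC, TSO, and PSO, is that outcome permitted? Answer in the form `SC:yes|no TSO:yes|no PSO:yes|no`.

SC:no TSO:no PSO:yes

outcome vector order: (A.R0,A.R1,C.R0,C.R1)
under SC → <0 0 0 0> <0 0 0 1> <0 0 1 1> <0 1 0 0> <0 1 0 1> <0 1 1 1> <2 1 0 0> <2 1 0 1> <2 1 1 1>
under TSO → <0 0 0 0> <0 0 0 1> <0 0 1 1> <0 1 0 0> <0 1 0 1> <0 1 1 1> <2 1 0 0> <2 1 0 1> <2 1 1 1>
under PSO → <0 0 0 0> <0 0 0 1> <0 0 1 1> <0 1 0 0> <0 1 0 1> <0 1 1 1> <2 0 0 0> <2 0 0 1> <2 0 1 1> <2 1 0 0> <2 1 0 1> <2 1 1 1>
target <2 0 0 0> ∈ {PSO}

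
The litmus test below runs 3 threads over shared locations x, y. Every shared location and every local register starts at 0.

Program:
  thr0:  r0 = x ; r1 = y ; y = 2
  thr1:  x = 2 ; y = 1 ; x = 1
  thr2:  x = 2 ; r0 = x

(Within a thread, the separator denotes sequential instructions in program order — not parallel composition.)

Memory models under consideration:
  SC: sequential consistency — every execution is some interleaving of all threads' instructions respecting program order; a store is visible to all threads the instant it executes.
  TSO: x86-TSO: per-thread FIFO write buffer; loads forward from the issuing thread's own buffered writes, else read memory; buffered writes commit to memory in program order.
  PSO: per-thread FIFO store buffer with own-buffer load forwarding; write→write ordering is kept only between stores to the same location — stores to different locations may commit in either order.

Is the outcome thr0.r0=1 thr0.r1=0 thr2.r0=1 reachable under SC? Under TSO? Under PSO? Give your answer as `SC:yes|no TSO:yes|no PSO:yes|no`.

SC:no TSO:no PSO:yes

outcome vector order: (thr0.r0,thr0.r1,thr2.r0)
SC (10): 001, 002, 011, 012, 111, 112, 201, 202, 211, 212
TSO (10): 001, 002, 011, 012, 111, 112, 201, 202, 211, 212
PSO (12): 001, 002, 011, 012, 101, 102, 111, 112, 201, 202, 211, 212
target 101 ∈ {PSO}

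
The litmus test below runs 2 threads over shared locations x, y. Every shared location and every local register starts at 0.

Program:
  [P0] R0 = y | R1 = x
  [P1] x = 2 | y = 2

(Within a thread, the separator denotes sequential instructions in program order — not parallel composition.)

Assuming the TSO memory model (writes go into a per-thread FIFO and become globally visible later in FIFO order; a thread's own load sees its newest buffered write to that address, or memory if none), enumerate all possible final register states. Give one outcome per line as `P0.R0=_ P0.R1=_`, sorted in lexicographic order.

outcome vector order: (P0.R0,P0.R1)
|TSO outcomes| = 3

P0.R0=0 P0.R1=0
P0.R0=0 P0.R1=2
P0.R0=2 P0.R1=2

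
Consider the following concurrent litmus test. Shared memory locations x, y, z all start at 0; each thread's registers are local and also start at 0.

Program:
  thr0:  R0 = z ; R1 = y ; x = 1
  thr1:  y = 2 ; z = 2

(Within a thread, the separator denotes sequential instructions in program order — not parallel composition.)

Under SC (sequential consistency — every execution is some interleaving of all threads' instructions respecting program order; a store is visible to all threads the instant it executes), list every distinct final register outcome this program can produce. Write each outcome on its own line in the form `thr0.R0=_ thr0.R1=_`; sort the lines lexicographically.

thr0.R0=0 thr0.R1=0
thr0.R0=0 thr0.R1=2
thr0.R0=2 thr0.R1=2

outcome vector order: (thr0.R0,thr0.R1)
|SC outcomes| = 3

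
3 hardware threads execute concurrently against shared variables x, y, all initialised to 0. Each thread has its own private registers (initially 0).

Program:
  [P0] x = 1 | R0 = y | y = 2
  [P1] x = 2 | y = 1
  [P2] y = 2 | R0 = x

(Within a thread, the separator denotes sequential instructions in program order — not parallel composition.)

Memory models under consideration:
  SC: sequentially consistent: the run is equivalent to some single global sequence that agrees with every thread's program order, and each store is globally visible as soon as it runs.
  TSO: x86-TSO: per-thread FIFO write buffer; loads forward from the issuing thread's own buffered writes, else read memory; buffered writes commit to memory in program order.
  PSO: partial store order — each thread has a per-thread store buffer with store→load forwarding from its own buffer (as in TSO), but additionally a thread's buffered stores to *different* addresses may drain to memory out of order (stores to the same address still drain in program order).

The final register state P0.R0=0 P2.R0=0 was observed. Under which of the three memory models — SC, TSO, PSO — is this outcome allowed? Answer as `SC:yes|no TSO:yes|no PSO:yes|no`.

outcome vector order: (P0.R0,P2.R0)
SC: 8 outcomes — {(0,1) (0,2) (1,0) (1,1) (1,2) (2,0) (2,1) (2,2)}
TSO: 9 outcomes — {(0,0) (0,1) (0,2) (1,0) (1,1) (1,2) (2,0) (2,1) (2,2)}
PSO: 9 outcomes — {(0,0) (0,1) (0,2) (1,0) (1,1) (1,2) (2,0) (2,1) (2,2)}
target (0,0) ∈ {TSO,PSO}

SC:no TSO:yes PSO:yes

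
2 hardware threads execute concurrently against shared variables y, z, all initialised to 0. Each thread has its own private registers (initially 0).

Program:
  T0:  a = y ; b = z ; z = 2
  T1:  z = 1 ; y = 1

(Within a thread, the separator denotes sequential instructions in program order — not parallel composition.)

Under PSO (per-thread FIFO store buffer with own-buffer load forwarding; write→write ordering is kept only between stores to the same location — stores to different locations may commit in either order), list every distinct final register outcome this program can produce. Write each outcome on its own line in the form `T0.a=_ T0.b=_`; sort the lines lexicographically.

T0.a=0 T0.b=0
T0.a=0 T0.b=1
T0.a=1 T0.b=0
T0.a=1 T0.b=1

outcome vector order: (T0.a,T0.b)
|PSO outcomes| = 4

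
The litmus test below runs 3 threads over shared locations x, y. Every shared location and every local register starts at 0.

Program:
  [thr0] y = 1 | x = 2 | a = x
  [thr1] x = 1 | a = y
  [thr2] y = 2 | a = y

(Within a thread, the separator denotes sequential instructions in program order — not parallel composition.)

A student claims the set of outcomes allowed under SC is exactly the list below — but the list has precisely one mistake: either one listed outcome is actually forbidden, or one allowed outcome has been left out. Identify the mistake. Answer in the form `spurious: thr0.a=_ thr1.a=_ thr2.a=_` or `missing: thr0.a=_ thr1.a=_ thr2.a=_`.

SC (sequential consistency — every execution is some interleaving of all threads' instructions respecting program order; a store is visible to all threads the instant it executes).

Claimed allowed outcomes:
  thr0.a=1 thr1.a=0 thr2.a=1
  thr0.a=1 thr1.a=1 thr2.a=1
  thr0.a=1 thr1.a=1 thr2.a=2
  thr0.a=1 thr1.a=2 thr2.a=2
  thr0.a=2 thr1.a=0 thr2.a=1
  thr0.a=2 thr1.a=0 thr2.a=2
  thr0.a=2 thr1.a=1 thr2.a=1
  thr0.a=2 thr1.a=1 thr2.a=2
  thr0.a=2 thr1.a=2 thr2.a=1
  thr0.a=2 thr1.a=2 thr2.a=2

spurious: thr0.a=1 thr1.a=0 thr2.a=1

outcome vector order: (thr0.a,thr1.a,thr2.a)
[SC] allowed = {111 112 122 201 202 211 212 221 222}
claimed∖SC = {101}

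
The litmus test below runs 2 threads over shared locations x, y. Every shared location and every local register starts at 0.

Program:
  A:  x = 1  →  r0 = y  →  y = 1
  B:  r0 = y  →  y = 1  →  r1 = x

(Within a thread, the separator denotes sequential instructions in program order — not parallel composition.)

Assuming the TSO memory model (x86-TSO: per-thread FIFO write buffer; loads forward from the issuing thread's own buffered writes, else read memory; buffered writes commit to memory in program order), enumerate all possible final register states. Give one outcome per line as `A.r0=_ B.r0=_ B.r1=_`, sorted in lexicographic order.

A.r0=0 B.r0=0 B.r1=0
A.r0=0 B.r0=0 B.r1=1
A.r0=0 B.r0=1 B.r1=1
A.r0=1 B.r0=0 B.r1=0
A.r0=1 B.r0=0 B.r1=1

outcome vector order: (A.r0,B.r0,B.r1)
|TSO outcomes| = 5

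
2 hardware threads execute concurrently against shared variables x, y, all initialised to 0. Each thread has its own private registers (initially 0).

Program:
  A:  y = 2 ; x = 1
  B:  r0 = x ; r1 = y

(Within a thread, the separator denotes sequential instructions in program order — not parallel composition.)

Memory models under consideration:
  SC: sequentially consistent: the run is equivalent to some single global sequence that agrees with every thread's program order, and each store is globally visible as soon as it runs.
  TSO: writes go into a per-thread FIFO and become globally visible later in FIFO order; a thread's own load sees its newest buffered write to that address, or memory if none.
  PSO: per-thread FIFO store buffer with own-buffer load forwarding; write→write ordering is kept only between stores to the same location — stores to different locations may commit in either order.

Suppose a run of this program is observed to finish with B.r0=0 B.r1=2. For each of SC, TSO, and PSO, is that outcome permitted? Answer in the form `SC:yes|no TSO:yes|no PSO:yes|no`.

outcome vector order: (B.r0,B.r1)
[SC] allowed = {<0 0> <0 2> <1 2>}
[TSO] allowed = {<0 0> <0 2> <1 2>}
[PSO] allowed = {<0 0> <0 2> <1 0> <1 2>}
target <0 2> ∈ {SC,TSO,PSO}

SC:yes TSO:yes PSO:yes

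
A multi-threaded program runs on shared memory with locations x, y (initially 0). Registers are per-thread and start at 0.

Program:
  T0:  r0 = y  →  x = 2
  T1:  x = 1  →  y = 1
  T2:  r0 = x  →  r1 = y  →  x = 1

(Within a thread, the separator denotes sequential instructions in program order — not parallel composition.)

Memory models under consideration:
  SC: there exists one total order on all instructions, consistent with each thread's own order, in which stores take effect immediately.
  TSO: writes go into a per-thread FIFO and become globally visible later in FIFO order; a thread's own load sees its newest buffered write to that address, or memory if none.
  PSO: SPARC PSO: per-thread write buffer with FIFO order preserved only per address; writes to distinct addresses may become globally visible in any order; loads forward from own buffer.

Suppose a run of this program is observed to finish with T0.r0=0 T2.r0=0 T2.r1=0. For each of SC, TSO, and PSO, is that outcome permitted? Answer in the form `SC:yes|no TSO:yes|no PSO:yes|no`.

SC:yes TSO:yes PSO:yes

outcome vector order: (T0.r0,T2.r0,T2.r1)
[SC] allowed = {000, 001, 010, 011, 020, 021, 100, 101, 110, 111, 121}
[TSO] allowed = {000, 001, 010, 011, 020, 021, 100, 101, 110, 111, 121}
[PSO] allowed = {000, 001, 010, 011, 020, 021, 100, 101, 110, 111, 121}
target 000 ∈ {SC,TSO,PSO}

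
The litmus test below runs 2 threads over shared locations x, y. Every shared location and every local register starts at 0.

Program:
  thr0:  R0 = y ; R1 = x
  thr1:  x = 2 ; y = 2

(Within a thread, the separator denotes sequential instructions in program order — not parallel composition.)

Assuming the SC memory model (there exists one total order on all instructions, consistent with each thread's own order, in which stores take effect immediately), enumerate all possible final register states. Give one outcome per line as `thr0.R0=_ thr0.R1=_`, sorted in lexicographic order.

thr0.R0=0 thr0.R1=0
thr0.R0=0 thr0.R1=2
thr0.R0=2 thr0.R1=2

outcome vector order: (thr0.R0,thr0.R1)
|SC outcomes| = 3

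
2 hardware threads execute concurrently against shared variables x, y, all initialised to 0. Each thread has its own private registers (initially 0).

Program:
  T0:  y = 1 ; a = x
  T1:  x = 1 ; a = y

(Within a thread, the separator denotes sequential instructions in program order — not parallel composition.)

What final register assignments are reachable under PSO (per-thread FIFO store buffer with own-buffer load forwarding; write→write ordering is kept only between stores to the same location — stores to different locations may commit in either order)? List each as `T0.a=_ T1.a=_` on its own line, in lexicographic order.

outcome vector order: (T0.a,T1.a)
|PSO outcomes| = 4

T0.a=0 T1.a=0
T0.a=0 T1.a=1
T0.a=1 T1.a=0
T0.a=1 T1.a=1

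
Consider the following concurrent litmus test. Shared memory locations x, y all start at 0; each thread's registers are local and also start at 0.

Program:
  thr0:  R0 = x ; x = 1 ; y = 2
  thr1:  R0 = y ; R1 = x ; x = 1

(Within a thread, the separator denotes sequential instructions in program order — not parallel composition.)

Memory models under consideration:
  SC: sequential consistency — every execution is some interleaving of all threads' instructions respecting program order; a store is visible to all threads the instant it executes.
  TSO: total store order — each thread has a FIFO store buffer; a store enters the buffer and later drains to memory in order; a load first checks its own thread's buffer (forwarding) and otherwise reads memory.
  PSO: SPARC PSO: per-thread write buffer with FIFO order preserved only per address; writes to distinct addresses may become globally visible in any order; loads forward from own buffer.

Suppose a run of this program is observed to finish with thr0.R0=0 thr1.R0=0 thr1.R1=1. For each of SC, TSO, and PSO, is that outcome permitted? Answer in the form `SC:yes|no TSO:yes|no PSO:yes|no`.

SC:yes TSO:yes PSO:yes

outcome vector order: (thr0.R0,thr1.R0,thr1.R1)
SC (4): 0/0/0, 0/0/1, 0/2/1, 1/0/0
TSO (4): 0/0/0, 0/0/1, 0/2/1, 1/0/0
PSO (5): 0/0/0, 0/0/1, 0/2/0, 0/2/1, 1/0/0
target 0/0/1 ∈ {SC,TSO,PSO}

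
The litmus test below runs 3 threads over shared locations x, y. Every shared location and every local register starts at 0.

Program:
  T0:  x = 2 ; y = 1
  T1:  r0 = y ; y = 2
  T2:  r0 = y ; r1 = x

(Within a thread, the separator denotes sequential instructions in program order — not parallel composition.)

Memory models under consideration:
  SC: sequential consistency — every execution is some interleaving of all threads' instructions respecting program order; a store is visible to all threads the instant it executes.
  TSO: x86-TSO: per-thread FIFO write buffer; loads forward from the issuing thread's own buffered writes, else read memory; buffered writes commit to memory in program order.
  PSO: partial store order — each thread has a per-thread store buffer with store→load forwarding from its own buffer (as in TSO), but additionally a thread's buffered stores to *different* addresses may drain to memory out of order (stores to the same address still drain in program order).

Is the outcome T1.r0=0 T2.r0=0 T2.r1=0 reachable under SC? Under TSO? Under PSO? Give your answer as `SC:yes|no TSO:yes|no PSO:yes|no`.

outcome vector order: (T1.r0,T2.r0,T2.r1)
SC: 9 outcomes — {000 002 012 020 022 100 102 112 122}
TSO: 9 outcomes — {000 002 012 020 022 100 102 112 122}
PSO: 12 outcomes — {000 002 010 012 020 022 100 102 110 112 120 122}
target 000 ∈ {SC,TSO,PSO}

SC:yes TSO:yes PSO:yes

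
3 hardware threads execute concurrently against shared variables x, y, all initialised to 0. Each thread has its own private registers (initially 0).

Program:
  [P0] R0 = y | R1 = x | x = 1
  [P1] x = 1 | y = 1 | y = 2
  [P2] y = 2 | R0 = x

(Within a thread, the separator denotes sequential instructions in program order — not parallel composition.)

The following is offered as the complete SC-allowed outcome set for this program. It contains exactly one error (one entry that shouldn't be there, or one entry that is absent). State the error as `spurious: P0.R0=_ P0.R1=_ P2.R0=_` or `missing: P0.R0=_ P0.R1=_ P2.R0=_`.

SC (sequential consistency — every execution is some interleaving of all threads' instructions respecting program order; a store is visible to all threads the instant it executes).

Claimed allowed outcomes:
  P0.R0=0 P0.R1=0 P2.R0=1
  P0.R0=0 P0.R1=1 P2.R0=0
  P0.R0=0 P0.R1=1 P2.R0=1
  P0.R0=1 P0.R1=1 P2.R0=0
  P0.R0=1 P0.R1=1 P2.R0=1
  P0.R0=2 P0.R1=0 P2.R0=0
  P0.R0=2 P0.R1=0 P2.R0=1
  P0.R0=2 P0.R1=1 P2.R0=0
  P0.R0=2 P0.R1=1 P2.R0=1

missing: P0.R0=0 P0.R1=0 P2.R0=0

outcome vector order: (P0.R0,P0.R1,P2.R0)
SC: 10 outcomes — {(0,0,0), (0,0,1), (0,1,0), (0,1,1), (1,1,0), (1,1,1), (2,0,0), (2,0,1), (2,1,0), (2,1,1)}
SC∖claimed = {(0,0,0)}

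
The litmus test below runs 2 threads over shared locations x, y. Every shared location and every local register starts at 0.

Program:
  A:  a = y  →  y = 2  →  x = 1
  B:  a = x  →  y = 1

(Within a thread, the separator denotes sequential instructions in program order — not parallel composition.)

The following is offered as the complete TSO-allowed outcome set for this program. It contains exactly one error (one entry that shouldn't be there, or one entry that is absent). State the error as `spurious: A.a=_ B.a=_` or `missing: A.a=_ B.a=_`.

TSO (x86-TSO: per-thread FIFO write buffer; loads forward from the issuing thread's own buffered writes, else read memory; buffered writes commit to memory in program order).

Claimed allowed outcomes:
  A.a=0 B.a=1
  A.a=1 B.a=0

missing: A.a=0 B.a=0

outcome vector order: (A.a,B.a)
TSO: 3 outcomes — {0/0, 0/1, 1/0}
TSO∖claimed = {0/0}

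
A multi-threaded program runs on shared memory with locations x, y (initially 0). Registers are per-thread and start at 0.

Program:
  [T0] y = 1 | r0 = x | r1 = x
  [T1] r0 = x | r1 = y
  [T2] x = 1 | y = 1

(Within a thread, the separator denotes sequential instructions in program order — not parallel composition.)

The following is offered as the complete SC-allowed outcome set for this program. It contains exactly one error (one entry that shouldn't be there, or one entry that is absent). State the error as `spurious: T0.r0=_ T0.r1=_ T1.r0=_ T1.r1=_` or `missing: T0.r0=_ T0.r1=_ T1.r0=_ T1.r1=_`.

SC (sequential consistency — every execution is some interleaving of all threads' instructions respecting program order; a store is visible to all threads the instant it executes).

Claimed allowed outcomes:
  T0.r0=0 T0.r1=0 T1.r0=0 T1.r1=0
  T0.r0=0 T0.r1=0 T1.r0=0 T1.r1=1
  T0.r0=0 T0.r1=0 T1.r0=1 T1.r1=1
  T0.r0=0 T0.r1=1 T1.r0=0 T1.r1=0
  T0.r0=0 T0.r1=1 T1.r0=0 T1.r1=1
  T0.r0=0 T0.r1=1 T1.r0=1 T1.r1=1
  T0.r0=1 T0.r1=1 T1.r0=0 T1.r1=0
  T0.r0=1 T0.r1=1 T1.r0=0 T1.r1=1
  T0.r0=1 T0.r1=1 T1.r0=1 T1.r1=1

outcome vector order: (T0.r0,T0.r1,T1.r0,T1.r1)
[SC] allowed = {0000 0001 0011 0100 0101 0111 1100 1101 1110 1111}
SC∖claimed = {1110}

missing: T0.r0=1 T0.r1=1 T1.r0=1 T1.r1=0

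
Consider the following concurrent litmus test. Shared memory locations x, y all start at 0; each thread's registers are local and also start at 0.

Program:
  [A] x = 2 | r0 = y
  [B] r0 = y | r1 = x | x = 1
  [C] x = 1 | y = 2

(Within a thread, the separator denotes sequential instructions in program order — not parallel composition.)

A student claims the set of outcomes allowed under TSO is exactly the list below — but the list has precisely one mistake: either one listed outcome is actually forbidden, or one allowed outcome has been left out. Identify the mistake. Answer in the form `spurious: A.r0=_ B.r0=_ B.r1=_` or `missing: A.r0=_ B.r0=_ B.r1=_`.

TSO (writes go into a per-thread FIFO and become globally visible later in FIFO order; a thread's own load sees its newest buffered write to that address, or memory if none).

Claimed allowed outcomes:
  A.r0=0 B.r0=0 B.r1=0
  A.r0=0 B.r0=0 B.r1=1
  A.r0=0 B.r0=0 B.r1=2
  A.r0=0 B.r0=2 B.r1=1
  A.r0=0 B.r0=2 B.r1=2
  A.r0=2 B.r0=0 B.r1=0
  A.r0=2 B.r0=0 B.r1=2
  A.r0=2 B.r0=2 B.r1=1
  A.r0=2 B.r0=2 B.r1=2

outcome vector order: (A.r0,B.r0,B.r1)
[TSO] allowed = {(0,0,0), (0,0,1), (0,0,2), (0,2,1), (0,2,2), (2,0,0), (2,0,1), (2,0,2), (2,2,1), (2,2,2)}
TSO∖claimed = {(2,0,1)}

missing: A.r0=2 B.r0=0 B.r1=1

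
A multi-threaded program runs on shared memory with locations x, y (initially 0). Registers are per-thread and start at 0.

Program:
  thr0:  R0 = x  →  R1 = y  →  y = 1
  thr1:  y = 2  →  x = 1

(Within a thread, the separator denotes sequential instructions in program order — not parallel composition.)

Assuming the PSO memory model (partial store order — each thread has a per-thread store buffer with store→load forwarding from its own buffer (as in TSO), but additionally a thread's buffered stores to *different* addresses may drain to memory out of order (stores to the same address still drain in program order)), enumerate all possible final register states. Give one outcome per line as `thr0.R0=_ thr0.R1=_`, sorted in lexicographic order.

thr0.R0=0 thr0.R1=0
thr0.R0=0 thr0.R1=2
thr0.R0=1 thr0.R1=0
thr0.R0=1 thr0.R1=2

outcome vector order: (thr0.R0,thr0.R1)
|PSO outcomes| = 4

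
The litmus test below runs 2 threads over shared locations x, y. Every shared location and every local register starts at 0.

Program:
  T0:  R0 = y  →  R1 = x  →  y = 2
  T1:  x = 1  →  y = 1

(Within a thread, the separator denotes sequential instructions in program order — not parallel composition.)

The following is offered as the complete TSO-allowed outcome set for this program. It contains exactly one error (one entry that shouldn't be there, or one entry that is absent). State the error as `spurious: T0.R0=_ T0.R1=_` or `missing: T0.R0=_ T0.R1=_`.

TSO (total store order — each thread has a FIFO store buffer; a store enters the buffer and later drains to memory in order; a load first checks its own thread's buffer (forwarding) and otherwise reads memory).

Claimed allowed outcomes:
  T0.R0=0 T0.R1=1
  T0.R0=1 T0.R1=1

outcome vector order: (T0.R0,T0.R1)
TSO (3): (0,0) (0,1) (1,1)
TSO∖claimed = {(0,0)}

missing: T0.R0=0 T0.R1=0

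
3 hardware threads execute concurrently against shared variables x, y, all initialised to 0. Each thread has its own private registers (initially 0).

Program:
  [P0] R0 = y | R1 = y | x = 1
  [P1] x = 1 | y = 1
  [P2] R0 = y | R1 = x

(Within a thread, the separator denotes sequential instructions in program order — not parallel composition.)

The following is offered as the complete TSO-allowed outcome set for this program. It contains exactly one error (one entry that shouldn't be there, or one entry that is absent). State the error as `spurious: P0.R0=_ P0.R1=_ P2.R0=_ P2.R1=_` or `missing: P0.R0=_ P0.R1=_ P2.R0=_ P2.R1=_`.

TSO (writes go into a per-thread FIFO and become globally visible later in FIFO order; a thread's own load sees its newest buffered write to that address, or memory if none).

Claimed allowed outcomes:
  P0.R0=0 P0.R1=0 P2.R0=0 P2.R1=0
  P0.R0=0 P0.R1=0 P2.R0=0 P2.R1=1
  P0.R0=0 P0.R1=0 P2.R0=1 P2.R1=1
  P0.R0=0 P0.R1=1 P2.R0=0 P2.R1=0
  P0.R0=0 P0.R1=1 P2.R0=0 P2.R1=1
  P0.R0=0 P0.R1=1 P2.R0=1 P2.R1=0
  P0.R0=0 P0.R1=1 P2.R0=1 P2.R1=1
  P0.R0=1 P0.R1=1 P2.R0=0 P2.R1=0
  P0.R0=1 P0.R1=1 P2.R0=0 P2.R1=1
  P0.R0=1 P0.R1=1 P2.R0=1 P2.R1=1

outcome vector order: (P0.R0,P0.R1,P2.R0,P2.R1)
[TSO] allowed = {0/0/0/0, 0/0/0/1, 0/0/1/1, 0/1/0/0, 0/1/0/1, 0/1/1/1, 1/1/0/0, 1/1/0/1, 1/1/1/1}
claimed∖TSO = {0/1/1/0}

spurious: P0.R0=0 P0.R1=1 P2.R0=1 P2.R1=0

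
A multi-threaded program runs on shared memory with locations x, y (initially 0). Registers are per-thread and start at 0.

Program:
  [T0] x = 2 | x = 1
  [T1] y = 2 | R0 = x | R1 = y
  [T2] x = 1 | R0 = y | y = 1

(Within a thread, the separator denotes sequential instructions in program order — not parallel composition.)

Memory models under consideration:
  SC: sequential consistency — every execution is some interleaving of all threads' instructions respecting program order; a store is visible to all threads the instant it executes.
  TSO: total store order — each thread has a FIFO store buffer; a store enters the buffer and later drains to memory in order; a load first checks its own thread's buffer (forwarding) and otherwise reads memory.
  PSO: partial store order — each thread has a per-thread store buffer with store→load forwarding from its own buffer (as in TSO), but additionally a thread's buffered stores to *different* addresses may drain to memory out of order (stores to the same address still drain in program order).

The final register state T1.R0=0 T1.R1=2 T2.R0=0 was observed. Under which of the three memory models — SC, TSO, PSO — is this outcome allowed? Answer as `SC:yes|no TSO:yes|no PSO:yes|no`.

outcome vector order: (T1.R0,T1.R1,T2.R0)
SC (10): 0/1/2 0/2/2 1/1/0 1/1/2 1/2/0 1/2/2 2/1/0 2/1/2 2/2/0 2/2/2
TSO (12): 0/1/0 0/1/2 0/2/0 0/2/2 1/1/0 1/1/2 1/2/0 1/2/2 2/1/0 2/1/2 2/2/0 2/2/2
PSO (12): 0/1/0 0/1/2 0/2/0 0/2/2 1/1/0 1/1/2 1/2/0 1/2/2 2/1/0 2/1/2 2/2/0 2/2/2
target 0/2/0 ∈ {TSO,PSO}

SC:no TSO:yes PSO:yes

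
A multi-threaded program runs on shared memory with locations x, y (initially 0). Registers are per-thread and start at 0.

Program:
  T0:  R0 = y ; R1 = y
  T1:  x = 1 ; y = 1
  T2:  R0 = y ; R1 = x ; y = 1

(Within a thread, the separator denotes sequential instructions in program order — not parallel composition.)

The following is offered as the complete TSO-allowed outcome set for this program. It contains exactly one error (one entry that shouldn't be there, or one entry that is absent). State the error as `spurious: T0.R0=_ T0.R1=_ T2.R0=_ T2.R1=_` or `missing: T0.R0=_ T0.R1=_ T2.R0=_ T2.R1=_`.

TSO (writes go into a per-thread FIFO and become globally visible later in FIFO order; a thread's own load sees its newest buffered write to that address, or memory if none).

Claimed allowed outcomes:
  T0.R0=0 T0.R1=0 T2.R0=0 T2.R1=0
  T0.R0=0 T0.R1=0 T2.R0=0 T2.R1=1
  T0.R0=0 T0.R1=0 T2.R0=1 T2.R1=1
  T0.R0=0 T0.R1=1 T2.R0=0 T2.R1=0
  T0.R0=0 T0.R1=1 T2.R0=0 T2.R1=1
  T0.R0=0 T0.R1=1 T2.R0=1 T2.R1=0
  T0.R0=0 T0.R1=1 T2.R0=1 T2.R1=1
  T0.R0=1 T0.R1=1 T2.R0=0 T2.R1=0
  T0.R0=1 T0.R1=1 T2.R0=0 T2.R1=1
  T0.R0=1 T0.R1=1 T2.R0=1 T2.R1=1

spurious: T0.R0=0 T0.R1=1 T2.R0=1 T2.R1=0

outcome vector order: (T0.R0,T0.R1,T2.R0,T2.R1)
[TSO] allowed = {<0 0 0 0> <0 0 0 1> <0 0 1 1> <0 1 0 0> <0 1 0 1> <0 1 1 1> <1 1 0 0> <1 1 0 1> <1 1 1 1>}
claimed∖TSO = {<0 1 1 0>}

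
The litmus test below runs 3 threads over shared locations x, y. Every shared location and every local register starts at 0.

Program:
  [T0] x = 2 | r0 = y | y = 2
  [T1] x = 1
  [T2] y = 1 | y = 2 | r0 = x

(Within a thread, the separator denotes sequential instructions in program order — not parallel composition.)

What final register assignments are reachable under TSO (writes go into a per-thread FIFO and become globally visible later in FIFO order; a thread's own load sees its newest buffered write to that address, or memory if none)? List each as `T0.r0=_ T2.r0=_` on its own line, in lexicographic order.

outcome vector order: (T0.r0,T2.r0)
|TSO outcomes| = 9

T0.r0=0 T2.r0=0
T0.r0=0 T2.r0=1
T0.r0=0 T2.r0=2
T0.r0=1 T2.r0=0
T0.r0=1 T2.r0=1
T0.r0=1 T2.r0=2
T0.r0=2 T2.r0=0
T0.r0=2 T2.r0=1
T0.r0=2 T2.r0=2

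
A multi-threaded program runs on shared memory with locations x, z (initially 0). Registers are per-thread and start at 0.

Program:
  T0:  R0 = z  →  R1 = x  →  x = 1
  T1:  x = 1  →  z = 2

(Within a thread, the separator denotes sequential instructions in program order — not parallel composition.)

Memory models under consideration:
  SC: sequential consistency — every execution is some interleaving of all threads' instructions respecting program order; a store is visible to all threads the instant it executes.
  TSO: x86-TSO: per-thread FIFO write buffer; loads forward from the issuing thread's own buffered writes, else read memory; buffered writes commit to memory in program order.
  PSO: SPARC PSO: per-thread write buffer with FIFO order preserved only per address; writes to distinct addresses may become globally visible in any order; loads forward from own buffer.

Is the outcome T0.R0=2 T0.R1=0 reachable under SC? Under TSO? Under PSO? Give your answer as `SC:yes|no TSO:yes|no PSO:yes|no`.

SC:no TSO:no PSO:yes

outcome vector order: (T0.R0,T0.R1)
under SC → 0/0, 0/1, 2/1
under TSO → 0/0, 0/1, 2/1
under PSO → 0/0, 0/1, 2/0, 2/1
target 2/0 ∈ {PSO}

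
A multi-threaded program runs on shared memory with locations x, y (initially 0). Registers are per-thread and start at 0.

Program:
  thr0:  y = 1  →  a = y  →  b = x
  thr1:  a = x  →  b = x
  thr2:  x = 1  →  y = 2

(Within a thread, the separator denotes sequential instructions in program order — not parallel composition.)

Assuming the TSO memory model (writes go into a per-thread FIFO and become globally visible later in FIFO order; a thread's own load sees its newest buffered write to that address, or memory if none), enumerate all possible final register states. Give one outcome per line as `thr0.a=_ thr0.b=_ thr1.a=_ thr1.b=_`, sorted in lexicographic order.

outcome vector order: (thr0.a,thr0.b,thr1.a,thr1.b)
|TSO outcomes| = 9

thr0.a=1 thr0.b=0 thr1.a=0 thr1.b=0
thr0.a=1 thr0.b=0 thr1.a=0 thr1.b=1
thr0.a=1 thr0.b=0 thr1.a=1 thr1.b=1
thr0.a=1 thr0.b=1 thr1.a=0 thr1.b=0
thr0.a=1 thr0.b=1 thr1.a=0 thr1.b=1
thr0.a=1 thr0.b=1 thr1.a=1 thr1.b=1
thr0.a=2 thr0.b=1 thr1.a=0 thr1.b=0
thr0.a=2 thr0.b=1 thr1.a=0 thr1.b=1
thr0.a=2 thr0.b=1 thr1.a=1 thr1.b=1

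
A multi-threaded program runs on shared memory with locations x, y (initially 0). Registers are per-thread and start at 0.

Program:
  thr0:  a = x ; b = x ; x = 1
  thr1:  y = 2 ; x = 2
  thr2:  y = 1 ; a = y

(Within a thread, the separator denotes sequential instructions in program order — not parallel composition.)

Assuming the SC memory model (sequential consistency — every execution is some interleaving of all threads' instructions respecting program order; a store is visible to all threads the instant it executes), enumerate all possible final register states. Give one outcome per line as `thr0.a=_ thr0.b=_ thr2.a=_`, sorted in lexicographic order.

outcome vector order: (thr0.a,thr0.b,thr2.a)
|SC outcomes| = 6

thr0.a=0 thr0.b=0 thr2.a=1
thr0.a=0 thr0.b=0 thr2.a=2
thr0.a=0 thr0.b=2 thr2.a=1
thr0.a=0 thr0.b=2 thr2.a=2
thr0.a=2 thr0.b=2 thr2.a=1
thr0.a=2 thr0.b=2 thr2.a=2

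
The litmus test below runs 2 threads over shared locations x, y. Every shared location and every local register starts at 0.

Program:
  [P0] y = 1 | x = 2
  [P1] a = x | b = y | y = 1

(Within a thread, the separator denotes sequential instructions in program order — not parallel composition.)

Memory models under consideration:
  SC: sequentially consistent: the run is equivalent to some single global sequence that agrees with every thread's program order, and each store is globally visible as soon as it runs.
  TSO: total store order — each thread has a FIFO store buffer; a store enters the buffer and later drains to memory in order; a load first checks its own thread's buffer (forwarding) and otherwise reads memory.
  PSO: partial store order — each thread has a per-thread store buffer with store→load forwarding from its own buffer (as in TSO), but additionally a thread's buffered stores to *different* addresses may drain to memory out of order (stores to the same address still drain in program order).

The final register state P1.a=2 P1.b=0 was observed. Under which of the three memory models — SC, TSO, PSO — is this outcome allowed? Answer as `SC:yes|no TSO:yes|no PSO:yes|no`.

outcome vector order: (P1.a,P1.b)
under SC → <0 0> <0 1> <2 1>
under TSO → <0 0> <0 1> <2 1>
under PSO → <0 0> <0 1> <2 0> <2 1>
target <2 0> ∈ {PSO}

SC:no TSO:no PSO:yes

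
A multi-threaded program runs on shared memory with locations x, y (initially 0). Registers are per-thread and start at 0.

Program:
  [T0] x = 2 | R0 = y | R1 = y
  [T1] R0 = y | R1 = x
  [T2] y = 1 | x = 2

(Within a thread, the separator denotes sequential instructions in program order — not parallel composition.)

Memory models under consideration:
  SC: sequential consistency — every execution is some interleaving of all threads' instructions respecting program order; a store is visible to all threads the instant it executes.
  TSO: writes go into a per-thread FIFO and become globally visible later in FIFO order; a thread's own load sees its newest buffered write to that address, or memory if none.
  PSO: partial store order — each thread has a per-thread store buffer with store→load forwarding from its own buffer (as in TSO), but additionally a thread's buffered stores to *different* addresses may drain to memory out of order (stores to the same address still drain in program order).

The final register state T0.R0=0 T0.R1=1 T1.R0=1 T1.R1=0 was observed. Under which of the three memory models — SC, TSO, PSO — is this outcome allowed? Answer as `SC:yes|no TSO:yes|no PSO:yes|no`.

outcome vector order: (T0.R0,T0.R1,T1.R0,T1.R1)
SC: 10 outcomes — {0/0/0/0 0/0/0/2 0/0/1/2 0/1/0/0 0/1/0/2 0/1/1/2 1/1/0/0 1/1/0/2 1/1/1/0 1/1/1/2}
TSO: 12 outcomes — {0/0/0/0 0/0/0/2 0/0/1/0 0/0/1/2 0/1/0/0 0/1/0/2 0/1/1/0 0/1/1/2 1/1/0/0 1/1/0/2 1/1/1/0 1/1/1/2}
PSO: 12 outcomes — {0/0/0/0 0/0/0/2 0/0/1/0 0/0/1/2 0/1/0/0 0/1/0/2 0/1/1/0 0/1/1/2 1/1/0/0 1/1/0/2 1/1/1/0 1/1/1/2}
target 0/1/1/0 ∈ {TSO,PSO}

SC:no TSO:yes PSO:yes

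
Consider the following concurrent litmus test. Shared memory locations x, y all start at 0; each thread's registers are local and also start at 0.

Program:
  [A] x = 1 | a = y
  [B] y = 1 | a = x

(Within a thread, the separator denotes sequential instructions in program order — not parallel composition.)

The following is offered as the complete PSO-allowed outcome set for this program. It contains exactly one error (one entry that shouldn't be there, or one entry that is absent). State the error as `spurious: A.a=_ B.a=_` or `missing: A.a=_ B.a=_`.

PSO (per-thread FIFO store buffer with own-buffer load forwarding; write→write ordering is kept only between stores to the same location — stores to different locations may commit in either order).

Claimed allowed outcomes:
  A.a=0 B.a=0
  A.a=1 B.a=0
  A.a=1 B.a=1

missing: A.a=0 B.a=1

outcome vector order: (A.a,B.a)
under PSO → <0 0> <0 1> <1 0> <1 1>
PSO∖claimed = {<0 1>}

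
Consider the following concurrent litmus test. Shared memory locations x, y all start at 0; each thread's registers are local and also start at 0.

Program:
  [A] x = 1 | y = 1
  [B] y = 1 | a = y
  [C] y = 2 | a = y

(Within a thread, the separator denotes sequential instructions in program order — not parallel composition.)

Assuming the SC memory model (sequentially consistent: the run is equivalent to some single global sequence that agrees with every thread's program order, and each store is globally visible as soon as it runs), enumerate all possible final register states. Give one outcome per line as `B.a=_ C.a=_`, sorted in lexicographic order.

outcome vector order: (B.a,C.a)
|SC outcomes| = 4

B.a=1 C.a=1
B.a=1 C.a=2
B.a=2 C.a=1
B.a=2 C.a=2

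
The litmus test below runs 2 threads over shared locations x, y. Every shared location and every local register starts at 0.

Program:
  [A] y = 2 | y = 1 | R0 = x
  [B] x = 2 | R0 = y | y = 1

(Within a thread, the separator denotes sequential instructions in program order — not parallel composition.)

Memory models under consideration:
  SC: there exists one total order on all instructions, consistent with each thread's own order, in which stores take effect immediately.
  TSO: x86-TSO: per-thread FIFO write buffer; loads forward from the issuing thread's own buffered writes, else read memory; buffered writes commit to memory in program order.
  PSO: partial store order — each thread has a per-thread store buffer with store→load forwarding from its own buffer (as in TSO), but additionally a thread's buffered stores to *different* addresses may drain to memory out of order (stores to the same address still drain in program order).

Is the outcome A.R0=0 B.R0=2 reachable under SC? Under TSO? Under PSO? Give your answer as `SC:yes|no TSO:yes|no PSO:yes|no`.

SC:no TSO:yes PSO:yes

outcome vector order: (A.R0,B.R0)
SC: 4 outcomes — {01; 20; 21; 22}
TSO: 6 outcomes — {00; 01; 02; 20; 21; 22}
PSO: 6 outcomes — {00; 01; 02; 20; 21; 22}
target 02 ∈ {TSO,PSO}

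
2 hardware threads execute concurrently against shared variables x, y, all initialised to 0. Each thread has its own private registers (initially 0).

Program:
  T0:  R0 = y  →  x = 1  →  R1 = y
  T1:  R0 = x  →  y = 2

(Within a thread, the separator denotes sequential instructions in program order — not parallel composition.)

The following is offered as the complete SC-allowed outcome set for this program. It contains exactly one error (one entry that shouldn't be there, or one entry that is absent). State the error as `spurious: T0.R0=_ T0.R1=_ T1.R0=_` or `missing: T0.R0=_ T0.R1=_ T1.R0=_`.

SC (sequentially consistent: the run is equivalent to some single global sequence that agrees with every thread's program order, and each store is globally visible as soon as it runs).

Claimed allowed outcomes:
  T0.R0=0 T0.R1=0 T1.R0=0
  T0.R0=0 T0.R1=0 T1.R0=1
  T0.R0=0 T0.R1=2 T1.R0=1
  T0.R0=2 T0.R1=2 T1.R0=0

missing: T0.R0=0 T0.R1=2 T1.R0=0

outcome vector order: (T0.R0,T0.R1,T1.R0)
SC: 5 outcomes — {(0,0,0) (0,0,1) (0,2,0) (0,2,1) (2,2,0)}
SC∖claimed = {(0,2,0)}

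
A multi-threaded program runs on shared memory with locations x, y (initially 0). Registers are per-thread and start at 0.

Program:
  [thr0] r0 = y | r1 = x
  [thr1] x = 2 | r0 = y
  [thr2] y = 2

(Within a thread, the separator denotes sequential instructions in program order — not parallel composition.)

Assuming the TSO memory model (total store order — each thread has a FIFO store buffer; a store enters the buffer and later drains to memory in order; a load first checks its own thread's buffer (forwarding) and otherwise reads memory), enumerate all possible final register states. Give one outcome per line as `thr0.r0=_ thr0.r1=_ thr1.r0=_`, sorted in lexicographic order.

outcome vector order: (thr0.r0,thr0.r1,thr1.r0)
|TSO outcomes| = 8

thr0.r0=0 thr0.r1=0 thr1.r0=0
thr0.r0=0 thr0.r1=0 thr1.r0=2
thr0.r0=0 thr0.r1=2 thr1.r0=0
thr0.r0=0 thr0.r1=2 thr1.r0=2
thr0.r0=2 thr0.r1=0 thr1.r0=0
thr0.r0=2 thr0.r1=0 thr1.r0=2
thr0.r0=2 thr0.r1=2 thr1.r0=0
thr0.r0=2 thr0.r1=2 thr1.r0=2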